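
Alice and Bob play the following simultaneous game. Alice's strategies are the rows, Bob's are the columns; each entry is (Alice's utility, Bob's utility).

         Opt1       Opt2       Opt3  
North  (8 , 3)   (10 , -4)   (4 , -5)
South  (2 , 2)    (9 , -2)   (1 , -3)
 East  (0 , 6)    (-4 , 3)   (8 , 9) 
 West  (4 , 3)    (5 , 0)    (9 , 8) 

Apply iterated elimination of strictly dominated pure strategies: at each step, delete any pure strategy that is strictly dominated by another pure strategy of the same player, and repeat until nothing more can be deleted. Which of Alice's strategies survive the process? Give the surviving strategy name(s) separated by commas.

North, West

Alice's strategy South is strictly dominated by North (Opt1: 8>2, Opt2: 10>9, Opt3: 4>1) and is removed.
Alice's strategy East is strictly dominated by West (Opt1: 4>0, Opt2: 5>-4, Opt3: 9>8) and is removed.
For Bob, Opt1 strictly dominates Opt2 on the remaining rows (North: 3>-4, West: 3>0); eliminate Opt2.
Among the remaining strategies, none is strictly dominated by another pure strategy of the same player, so the elimination stops.
Surviving strategies — Alice: {North, West}; Bob: {Opt1, Opt3}.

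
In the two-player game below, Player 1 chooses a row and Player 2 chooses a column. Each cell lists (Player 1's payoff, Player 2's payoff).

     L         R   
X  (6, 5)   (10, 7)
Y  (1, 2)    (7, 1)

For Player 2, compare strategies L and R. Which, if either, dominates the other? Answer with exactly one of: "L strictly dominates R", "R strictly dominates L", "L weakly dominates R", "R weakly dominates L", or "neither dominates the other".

neither dominates the other

Compare L to R across every action of Player 1: X: 5<7, Y: 2>1.
L does better at Y but worse at X; neither strategy dominates the other.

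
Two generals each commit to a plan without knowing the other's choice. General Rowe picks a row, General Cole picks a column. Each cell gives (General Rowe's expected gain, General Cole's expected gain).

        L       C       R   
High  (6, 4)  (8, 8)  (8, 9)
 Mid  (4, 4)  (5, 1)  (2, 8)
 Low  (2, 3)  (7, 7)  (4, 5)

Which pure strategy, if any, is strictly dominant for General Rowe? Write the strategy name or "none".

High

High vs Mid: L: 6>4, C: 8>5, R: 8>2.
High vs Low: L: 6>2, C: 8>7, R: 8>4.
High strictly beats every other strategy against every opponent action, so it is strictly dominant.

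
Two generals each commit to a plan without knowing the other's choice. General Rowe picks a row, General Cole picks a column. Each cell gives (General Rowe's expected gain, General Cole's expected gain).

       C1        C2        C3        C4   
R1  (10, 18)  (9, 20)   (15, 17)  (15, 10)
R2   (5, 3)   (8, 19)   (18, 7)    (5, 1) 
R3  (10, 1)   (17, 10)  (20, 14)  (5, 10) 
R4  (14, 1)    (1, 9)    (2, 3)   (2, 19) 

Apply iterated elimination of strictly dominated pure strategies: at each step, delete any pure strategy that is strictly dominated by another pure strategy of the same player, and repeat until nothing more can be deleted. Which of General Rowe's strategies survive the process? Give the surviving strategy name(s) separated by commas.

R3

General Cole's strategy C1 is strictly dominated by C2 (R1: 20>18, R2: 19>3, R3: 10>1, R4: 9>1) and is removed.
Row R4 is eliminated: R1 beats it against every remaining column (C2: 9>1, C3: 15>2, C4: 15>2).
General Cole's strategy C4 is strictly dominated by C3 (R1: 17>10, R2: 7>1, R3: 14>10) and is removed.
General Rowe's strategy R1 is strictly dominated by R3 (C2: 17>9, C3: 20>15) and is removed.
For General Rowe, R3 strictly dominates R2 on the remaining columns (C2: 17>8, C3: 20>18); eliminate R2.
Column C2 is eliminated: C3 beats it against every remaining row (R3: 14>10).
Among the remaining strategies, none is strictly dominated by another pure strategy of the same player, so the elimination stops.
Surviving strategies — General Rowe: {R3}; General Cole: {C3}.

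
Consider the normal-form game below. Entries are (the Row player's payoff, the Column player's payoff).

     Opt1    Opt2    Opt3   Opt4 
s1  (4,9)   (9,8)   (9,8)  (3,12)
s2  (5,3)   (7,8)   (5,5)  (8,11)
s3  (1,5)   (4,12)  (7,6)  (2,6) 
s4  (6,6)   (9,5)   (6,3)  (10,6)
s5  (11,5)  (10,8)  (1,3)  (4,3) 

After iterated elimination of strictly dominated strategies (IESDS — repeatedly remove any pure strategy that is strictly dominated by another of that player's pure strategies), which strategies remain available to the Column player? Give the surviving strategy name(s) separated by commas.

Opt1, Opt2, Opt4

Row s2 is eliminated: s4 beats it against every remaining column (Opt1: 6>5, Opt2: 9>7, Opt3: 6>5, Opt4: 10>8).
For the Row player, s1 strictly dominates s3 on the remaining columns (Opt1: 4>1, Opt2: 9>4, Opt3: 9>7, Opt4: 3>2); eliminate s3.
The Column player's strategy Opt3 is strictly dominated by Opt1 (s1: 9>8, s4: 6>3, s5: 5>3) and is removed.
Row s1 is eliminated: s5 beats it against every remaining column (Opt1: 11>4, Opt2: 10>9, Opt4: 4>3).
Among the remaining strategies, none is strictly dominated by another pure strategy of the same player, so the elimination stops.
Surviving strategies — the Row player: {s4, s5}; the Column player: {Opt1, Opt2, Opt4}.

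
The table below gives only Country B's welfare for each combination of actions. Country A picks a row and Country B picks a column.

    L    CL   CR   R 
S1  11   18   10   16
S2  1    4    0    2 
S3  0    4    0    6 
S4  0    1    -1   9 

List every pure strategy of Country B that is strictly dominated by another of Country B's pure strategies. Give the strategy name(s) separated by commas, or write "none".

L is strictly dominated by CL (S1: 18>11, S2: 4>1, S3: 4>0, S4: 1>0).
CL: no other strategy beats it everywhere (L at S1 (18>11); CR at S1 (18>10); R at S1 (18>16)).
CR is strictly dominated by CL (S1: 18>10, S2: 4>0, S3: 4>0, S4: 1>-1).
Nothing dominates R: L at S1 (16>11); CL at S3 (6>4); CR at S1 (16>10).

L, CR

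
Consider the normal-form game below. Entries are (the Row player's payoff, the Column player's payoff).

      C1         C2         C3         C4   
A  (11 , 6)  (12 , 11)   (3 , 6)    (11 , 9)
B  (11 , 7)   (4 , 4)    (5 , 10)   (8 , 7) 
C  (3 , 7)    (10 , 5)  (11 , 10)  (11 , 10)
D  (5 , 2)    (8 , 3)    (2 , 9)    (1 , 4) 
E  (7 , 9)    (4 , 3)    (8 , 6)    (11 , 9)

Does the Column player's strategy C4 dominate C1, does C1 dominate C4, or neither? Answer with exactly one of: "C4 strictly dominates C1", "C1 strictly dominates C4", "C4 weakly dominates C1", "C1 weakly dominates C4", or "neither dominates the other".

C4 weakly dominates C1

C4's payoffs vs C1's, by the Row player's action — A: 9>6, B: 7=7, C: 10>7, D: 4>2, E: 9=9.
C4 is at least as good everywhere and strictly better somewhere (tied only at B, E), so C4 weakly but not strictly dominates C1.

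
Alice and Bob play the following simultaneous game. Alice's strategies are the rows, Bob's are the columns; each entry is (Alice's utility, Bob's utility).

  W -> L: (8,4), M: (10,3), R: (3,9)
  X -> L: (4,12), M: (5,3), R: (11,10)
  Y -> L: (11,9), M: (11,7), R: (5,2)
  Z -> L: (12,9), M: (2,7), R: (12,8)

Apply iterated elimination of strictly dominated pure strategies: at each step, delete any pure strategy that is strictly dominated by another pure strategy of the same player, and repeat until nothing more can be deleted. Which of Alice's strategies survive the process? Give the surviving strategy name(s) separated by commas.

For Alice, Y strictly dominates W on the remaining columns (L: 11>8, M: 11>10, R: 5>3); eliminate W.
Bob's strategy M is strictly dominated by L (X: 12>3, Y: 9>7, Z: 9>7) and is removed.
For Alice, Z strictly dominates X on the remaining columns (L: 12>4, R: 12>11); eliminate X.
Row Y is eliminated: Z beats it against every remaining column (L: 12>11, R: 12>5).
Bob's strategy R is strictly dominated by L (Z: 9>8) and is removed.
Among the remaining strategies, none is strictly dominated by another pure strategy of the same player, so the elimination stops.
Surviving strategies — Alice: {Z}; Bob: {L}.

Z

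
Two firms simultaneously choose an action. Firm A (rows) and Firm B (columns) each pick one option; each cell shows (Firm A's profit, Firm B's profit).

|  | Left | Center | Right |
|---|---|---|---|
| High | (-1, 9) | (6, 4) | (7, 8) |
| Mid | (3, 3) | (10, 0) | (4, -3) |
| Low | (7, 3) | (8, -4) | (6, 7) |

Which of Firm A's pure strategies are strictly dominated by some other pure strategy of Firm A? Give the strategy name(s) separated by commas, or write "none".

High: no other strategy beats it everywhere (Mid at Right (7>4); Low at Right (7>6)).
Nothing dominates Mid: High at Left (3>-1); Low at Center (10>8).
Nothing dominates Low: High at Left (7>-1); Mid at Left (7>3).

none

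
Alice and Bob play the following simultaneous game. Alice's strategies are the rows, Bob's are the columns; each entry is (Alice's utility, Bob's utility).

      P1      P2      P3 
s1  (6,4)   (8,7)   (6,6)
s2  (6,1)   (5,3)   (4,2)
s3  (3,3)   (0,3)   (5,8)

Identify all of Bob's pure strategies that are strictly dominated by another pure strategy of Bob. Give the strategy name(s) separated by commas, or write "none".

P1

P1: dominated, since P3 does at least as well everywhere (s1: 6>4, s2: 2>1, s3: 8>3).
P2 is not dominated — it holds its own against P1 at s1 (7>4); P3 at s1 (7>6).
Nothing dominates P3: P1 at s1 (6>4); P2 at s3 (8>3).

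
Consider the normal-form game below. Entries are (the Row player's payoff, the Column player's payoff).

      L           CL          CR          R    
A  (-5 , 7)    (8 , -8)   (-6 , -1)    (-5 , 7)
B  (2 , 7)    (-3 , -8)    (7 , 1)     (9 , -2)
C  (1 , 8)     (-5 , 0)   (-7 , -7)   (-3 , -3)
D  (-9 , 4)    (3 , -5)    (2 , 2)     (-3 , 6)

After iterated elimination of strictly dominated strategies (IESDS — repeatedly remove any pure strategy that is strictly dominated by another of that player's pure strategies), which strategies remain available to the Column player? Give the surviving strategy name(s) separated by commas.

L

The Row player's strategy C is strictly dominated by B (L: 2>1, CL: -3>-5, CR: 7>-7, R: 9>-3) and is removed.
For the Column player, L strictly dominates CL on the remaining rows (A: 7>-8, B: 7>-8, D: 4>-5); eliminate CL.
The Row player's strategy A is strictly dominated by B (L: 2>-5, CR: 7>-6, R: 9>-5) and is removed.
For the Row player, B strictly dominates D on the remaining columns (L: 2>-9, CR: 7>2, R: 9>-3); eliminate D.
The Column player's strategy CR is strictly dominated by L (B: 7>1) and is removed.
Column R is eliminated: L beats it against every remaining row (B: 7>-2).
Among the remaining strategies, none is strictly dominated by another pure strategy of the same player, so the elimination stops.
Surviving strategies — the Row player: {B}; the Column player: {L}.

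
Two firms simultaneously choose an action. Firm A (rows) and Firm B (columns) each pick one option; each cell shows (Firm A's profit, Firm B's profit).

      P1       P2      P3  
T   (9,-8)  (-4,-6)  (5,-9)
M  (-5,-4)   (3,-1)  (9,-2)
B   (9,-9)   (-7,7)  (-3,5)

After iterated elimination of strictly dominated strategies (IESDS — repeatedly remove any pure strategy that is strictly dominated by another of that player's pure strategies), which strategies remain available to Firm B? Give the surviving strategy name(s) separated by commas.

Column P1 is eliminated: P2 beats it against every remaining row (T: -6>-8, M: -1>-4, B: 7>-9).
For Firm A, M strictly dominates T on the remaining columns (P2: 3>-4, P3: 9>5); eliminate T.
Row B is eliminated: M beats it against every remaining column (P2: 3>-7, P3: 9>-3).
Firm B's strategy P3 is strictly dominated by P2 (M: -1>-2) and is removed.
Among the remaining strategies, none is strictly dominated by another pure strategy of the same player, so the elimination stops.
Surviving strategies — Firm A: {M}; Firm B: {P2}.

P2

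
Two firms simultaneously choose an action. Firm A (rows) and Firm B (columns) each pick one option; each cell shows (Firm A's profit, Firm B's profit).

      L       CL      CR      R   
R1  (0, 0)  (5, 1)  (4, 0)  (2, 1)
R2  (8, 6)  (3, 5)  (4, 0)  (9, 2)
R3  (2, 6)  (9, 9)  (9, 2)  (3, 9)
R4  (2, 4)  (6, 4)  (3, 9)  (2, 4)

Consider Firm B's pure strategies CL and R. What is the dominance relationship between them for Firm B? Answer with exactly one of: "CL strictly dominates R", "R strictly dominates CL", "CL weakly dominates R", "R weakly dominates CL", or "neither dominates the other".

CL's payoffs vs R's, by Firm A's action — R1: 1=1, R2: 5>2, R3: 9=9, R4: 4=4.
CL is at least as good everywhere and strictly better somewhere (tied only at R1, R3, R4), so CL weakly but not strictly dominates R.

CL weakly dominates R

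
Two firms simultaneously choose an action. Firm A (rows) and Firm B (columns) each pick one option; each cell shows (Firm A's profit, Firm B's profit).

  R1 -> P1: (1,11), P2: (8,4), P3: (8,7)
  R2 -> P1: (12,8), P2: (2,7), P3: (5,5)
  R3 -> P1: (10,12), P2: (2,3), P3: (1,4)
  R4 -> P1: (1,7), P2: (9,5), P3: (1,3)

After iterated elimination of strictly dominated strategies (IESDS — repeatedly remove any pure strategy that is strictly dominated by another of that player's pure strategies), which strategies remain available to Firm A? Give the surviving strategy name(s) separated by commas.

Firm B's strategy P2 is strictly dominated by P1 (R1: 11>4, R2: 8>7, R3: 12>3, R4: 7>5) and is removed.
Firm A's strategy R3 is strictly dominated by R2 (P1: 12>10, P3: 5>1) and is removed.
Row R4 is eliminated: R2 beats it against every remaining column (P1: 12>1, P3: 5>1).
Firm B's strategy P3 is strictly dominated by P1 (R1: 11>7, R2: 8>5) and is removed.
Firm A's strategy R1 is strictly dominated by R2 (P1: 12>1) and is removed.
Among the remaining strategies, none is strictly dominated by another pure strategy of the same player, so the elimination stops.
Surviving strategies — Firm A: {R2}; Firm B: {P1}.

R2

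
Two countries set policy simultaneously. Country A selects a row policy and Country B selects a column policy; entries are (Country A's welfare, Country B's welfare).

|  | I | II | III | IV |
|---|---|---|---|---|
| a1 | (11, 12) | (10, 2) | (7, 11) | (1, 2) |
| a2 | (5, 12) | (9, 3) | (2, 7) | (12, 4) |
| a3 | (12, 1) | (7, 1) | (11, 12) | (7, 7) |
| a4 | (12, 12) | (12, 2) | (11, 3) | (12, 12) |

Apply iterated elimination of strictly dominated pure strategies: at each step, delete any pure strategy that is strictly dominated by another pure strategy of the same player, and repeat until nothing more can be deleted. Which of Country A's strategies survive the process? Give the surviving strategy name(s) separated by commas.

a2, a3, a4

Row a1 is eliminated: a4 beats it against every remaining column (I: 12>11, II: 12>10, III: 11>7, IV: 12>1).
Country B's strategy II is strictly dominated by III (a2: 7>3, a3: 12>1, a4: 3>2) and is removed.
Among the remaining strategies, none is strictly dominated by another pure strategy of the same player, so the elimination stops.
Surviving strategies — Country A: {a2, a3, a4}; Country B: {I, III, IV}.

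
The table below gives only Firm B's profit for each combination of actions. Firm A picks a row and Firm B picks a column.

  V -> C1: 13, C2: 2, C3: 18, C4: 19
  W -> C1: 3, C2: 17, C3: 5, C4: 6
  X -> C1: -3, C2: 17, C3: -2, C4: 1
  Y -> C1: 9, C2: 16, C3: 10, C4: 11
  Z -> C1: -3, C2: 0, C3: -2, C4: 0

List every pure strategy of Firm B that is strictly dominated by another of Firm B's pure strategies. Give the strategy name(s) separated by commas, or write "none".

C1, C3

C1: dominated, since C3 does at least as well everywhere (V: 18>13, W: 5>3, X: -2>-3, Y: 10>9, Z: -2>-3).
Nothing dominates C2: C1 at W (17>3); C3 at W (17>5); C4 at W (17>6).
C4 strictly dominates C3 — V: 19>18, W: 6>5, X: 1>-2, Y: 11>10, Z: 0>-2.
C4: no other strategy beats it everywhere (C1 at V (19>13); C2 at V (19>2); C3 at V (19>18)).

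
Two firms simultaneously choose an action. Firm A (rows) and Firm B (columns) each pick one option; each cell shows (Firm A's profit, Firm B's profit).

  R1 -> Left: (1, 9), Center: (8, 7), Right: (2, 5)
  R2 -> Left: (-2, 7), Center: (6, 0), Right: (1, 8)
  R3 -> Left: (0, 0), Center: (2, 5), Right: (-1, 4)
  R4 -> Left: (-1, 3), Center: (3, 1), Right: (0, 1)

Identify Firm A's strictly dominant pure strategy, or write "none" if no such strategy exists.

R1 vs R2: Left: 1>-2, Center: 8>6, Right: 2>1.
R1 vs R3: Left: 1>0, Center: 8>2, Right: 2>-1.
R1 vs R4: Left: 1>-1, Center: 8>3, Right: 2>0.
R1 strictly beats every other strategy against every opponent action, so it is strictly dominant.

R1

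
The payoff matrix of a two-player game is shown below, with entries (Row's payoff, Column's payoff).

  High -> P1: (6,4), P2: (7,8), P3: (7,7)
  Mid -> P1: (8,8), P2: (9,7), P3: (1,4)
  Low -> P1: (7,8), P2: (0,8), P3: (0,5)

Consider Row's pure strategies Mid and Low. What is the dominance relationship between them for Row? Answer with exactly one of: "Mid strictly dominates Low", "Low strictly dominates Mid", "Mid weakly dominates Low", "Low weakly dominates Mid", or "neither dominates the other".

Compare Mid to Low across each choice by Column: P1: 8>7, P2: 9>0, P3: 1>0.
Every comparison favours Mid, so Mid strictly dominates Low.

Mid strictly dominates Low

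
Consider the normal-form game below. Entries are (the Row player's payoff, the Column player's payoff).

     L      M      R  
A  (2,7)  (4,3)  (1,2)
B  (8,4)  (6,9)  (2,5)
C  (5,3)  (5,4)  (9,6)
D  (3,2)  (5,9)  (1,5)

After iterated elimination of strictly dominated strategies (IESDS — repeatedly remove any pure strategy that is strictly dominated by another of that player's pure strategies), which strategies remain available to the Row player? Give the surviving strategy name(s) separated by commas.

Row A is eliminated: B beats it against every remaining column (L: 8>2, M: 6>4, R: 2>1).
For the Row player, B strictly dominates D on the remaining columns (L: 8>3, M: 6>5, R: 2>1); eliminate D.
Column L is eliminated: M beats it against every remaining row (B: 9>4, C: 4>3).
Among the remaining strategies, none is strictly dominated by another pure strategy of the same player, so the elimination stops.
Surviving strategies — the Row player: {B, C}; the Column player: {M, R}.

B, C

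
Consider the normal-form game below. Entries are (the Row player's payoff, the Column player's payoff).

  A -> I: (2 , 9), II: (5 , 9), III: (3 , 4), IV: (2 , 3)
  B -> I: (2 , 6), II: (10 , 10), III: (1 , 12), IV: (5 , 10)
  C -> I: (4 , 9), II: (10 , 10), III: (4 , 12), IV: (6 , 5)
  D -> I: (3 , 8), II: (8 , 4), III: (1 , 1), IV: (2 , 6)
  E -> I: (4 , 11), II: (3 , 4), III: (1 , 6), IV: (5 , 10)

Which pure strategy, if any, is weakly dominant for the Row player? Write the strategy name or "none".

C vs A: I: 4>2, II: 10>5, III: 4>3, IV: 6>2.
C vs B: I: 4>2, II: 10=10, III: 4>1, IV: 6>5.
C vs D: I: 4>3, II: 10>8, III: 4>1, IV: 6>2.
C vs E: I: 4=4, II: 10>3, III: 4>1, IV: 6>5.
C is at least as good as every other strategy against every opponent action, so it is weakly dominant.

C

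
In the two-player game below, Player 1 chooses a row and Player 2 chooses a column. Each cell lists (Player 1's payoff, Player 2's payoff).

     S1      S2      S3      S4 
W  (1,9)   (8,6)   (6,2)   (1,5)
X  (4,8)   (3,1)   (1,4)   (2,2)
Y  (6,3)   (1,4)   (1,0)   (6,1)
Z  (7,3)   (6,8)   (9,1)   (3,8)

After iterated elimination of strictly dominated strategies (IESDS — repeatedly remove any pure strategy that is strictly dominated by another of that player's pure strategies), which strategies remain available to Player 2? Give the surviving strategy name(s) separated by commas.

Row X is eliminated: Z beats it against every remaining column (S1: 7>4, S2: 6>3, S3: 9>1, S4: 3>2).
Player 2's strategy S3 is strictly dominated by S1 (W: 9>2, Y: 3>0, Z: 3>1) and is removed.
Among the remaining strategies, none is strictly dominated by another pure strategy of the same player, so the elimination stops.
Surviving strategies — Player 1: {W, Y, Z}; Player 2: {S1, S2, S4}.

S1, S2, S4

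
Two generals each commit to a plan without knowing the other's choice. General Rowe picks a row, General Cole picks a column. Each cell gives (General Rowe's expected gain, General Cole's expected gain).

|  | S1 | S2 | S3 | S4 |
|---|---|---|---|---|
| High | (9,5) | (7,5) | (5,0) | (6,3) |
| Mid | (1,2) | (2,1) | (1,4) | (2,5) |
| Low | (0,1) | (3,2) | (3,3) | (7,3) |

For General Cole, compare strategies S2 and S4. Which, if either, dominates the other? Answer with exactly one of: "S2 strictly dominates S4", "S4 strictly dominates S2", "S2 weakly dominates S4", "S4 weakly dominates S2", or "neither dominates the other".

S2's payoffs vs S4's, by General Rowe's action — High: 5>3, Mid: 1<5, Low: 2<3.
S2 does better at High but worse at Mid, Low; neither strategy dominates the other.

neither dominates the other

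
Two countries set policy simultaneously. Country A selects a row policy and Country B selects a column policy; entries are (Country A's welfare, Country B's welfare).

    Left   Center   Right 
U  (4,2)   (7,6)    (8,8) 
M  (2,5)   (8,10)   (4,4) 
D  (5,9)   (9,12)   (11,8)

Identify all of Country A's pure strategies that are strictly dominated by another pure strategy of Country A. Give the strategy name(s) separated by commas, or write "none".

U: dominated, since D does at least as well everywhere (Left: 5>4, Center: 9>7, Right: 11>8).
M: dominated, since D does at least as well everywhere (Left: 5>2, Center: 9>8, Right: 11>4).
Nothing dominates D: U at Left (5>4); M at Left (5>2).

U, M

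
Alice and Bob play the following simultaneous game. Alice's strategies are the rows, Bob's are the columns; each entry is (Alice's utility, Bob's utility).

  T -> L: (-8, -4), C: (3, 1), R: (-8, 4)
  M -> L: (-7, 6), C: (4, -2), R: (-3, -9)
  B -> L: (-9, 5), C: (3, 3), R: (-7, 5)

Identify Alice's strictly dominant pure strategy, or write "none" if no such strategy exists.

M

M vs T: L: -7>-8, C: 4>3, R: -3>-8.
M vs B: L: -7>-9, C: 4>3, R: -3>-7.
M strictly beats every other strategy against every opponent action, so it is strictly dominant.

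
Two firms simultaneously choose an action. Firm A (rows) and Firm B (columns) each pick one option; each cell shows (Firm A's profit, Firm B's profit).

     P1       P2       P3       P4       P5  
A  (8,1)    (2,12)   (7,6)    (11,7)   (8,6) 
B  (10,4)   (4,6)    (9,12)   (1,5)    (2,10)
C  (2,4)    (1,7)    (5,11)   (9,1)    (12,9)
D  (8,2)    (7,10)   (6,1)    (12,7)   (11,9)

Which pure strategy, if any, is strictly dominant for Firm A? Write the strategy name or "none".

none

A fails to dominate B at P1 (8<10).
B fails to dominate A at P4 (1<11).
C fails to dominate A at P1 (2<8).
D fails to dominate A at P1 (8=8).
No single strategy dominates all the others.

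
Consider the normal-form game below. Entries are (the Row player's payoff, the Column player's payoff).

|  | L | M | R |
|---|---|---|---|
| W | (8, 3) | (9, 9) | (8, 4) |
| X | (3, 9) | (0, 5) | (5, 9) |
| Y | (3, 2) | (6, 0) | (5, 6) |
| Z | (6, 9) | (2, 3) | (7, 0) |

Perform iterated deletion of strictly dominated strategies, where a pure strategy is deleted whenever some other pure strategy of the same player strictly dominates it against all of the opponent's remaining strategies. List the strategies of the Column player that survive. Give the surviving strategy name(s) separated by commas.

The Row player's strategy X is strictly dominated by W (L: 8>3, M: 9>0, R: 8>5) and is removed.
For the Row player, W strictly dominates Y on the remaining columns (L: 8>3, M: 9>6, R: 8>5); eliminate Y.
The Row player's strategy Z is strictly dominated by W (L: 8>6, M: 9>2, R: 8>7) and is removed.
The Column player's strategy L is strictly dominated by M (W: 9>3) and is removed.
For the Column player, M strictly dominates R on the remaining rows (W: 9>4); eliminate R.
Among the remaining strategies, none is strictly dominated by another pure strategy of the same player, so the elimination stops.
Surviving strategies — the Row player: {W}; the Column player: {M}.

M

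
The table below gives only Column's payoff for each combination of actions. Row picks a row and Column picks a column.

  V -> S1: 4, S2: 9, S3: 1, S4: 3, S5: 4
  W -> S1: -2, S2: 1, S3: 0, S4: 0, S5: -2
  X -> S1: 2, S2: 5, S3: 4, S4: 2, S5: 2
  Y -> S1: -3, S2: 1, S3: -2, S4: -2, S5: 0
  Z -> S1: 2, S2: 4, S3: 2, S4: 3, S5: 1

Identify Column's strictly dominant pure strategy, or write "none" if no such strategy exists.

S2

S2 vs S1: V: 9>4, W: 1>-2, X: 5>2, Y: 1>-3, Z: 4>2.
S2 vs S3: V: 9>1, W: 1>0, X: 5>4, Y: 1>-2, Z: 4>2.
S2 vs S4: V: 9>3, W: 1>0, X: 5>2, Y: 1>-2, Z: 4>3.
S2 vs S5: V: 9>4, W: 1>-2, X: 5>2, Y: 1>0, Z: 4>1.
S2 strictly beats every other strategy against every opponent action, so it is strictly dominant.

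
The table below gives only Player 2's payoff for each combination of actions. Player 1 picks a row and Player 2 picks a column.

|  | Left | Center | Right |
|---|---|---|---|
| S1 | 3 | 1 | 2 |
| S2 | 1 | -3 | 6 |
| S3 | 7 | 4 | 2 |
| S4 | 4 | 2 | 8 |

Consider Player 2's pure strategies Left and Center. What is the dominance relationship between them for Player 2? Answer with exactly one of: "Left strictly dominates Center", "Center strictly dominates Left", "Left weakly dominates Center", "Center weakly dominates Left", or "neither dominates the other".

Left strictly dominates Center

Left's payoffs vs Center's, by Player 1's action — S1: 3>1, S2: 1>-3, S3: 7>4, S4: 4>2.
Left gives a strictly higher payoff against each opponent action, so Left strictly dominates Center.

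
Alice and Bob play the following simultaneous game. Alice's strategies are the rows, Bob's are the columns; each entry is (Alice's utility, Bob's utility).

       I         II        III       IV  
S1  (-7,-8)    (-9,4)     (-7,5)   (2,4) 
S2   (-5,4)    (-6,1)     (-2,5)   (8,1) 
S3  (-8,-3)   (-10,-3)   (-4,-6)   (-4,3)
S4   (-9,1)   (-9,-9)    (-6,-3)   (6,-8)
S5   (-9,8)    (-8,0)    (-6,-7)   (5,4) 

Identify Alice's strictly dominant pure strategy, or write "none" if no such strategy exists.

S2

S2 vs S1: I: -5>-7, II: -6>-9, III: -2>-7, IV: 8>2.
S2 vs S3: I: -5>-8, II: -6>-10, III: -2>-4, IV: 8>-4.
S2 vs S4: I: -5>-9, II: -6>-9, III: -2>-6, IV: 8>6.
S2 vs S5: I: -5>-9, II: -6>-8, III: -2>-6, IV: 8>5.
S2 strictly beats every other strategy against every opponent action, so it is strictly dominant.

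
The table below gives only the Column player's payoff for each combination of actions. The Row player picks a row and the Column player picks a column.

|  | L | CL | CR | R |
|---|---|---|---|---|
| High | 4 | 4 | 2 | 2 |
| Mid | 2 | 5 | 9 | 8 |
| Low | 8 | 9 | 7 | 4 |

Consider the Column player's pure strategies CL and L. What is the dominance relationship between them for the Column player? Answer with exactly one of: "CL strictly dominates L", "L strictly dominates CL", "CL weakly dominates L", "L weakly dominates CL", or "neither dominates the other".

Compare CL to L across each opponent action: High: 4=4, Mid: 5>2, Low: 9>8.
CL is at least as good everywhere and strictly better somewhere (tied only at High), so CL weakly but not strictly dominates L.

CL weakly dominates L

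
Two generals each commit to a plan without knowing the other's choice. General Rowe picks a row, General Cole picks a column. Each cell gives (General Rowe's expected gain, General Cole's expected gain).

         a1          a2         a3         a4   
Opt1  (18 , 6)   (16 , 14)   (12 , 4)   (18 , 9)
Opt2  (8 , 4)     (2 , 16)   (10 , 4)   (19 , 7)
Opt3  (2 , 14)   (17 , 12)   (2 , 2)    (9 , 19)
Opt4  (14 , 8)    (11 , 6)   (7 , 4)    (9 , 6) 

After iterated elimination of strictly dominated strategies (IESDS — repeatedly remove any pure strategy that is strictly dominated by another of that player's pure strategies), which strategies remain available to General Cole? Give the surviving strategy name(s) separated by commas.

a2, a4

General Rowe's strategy Opt4 is strictly dominated by Opt1 (a1: 18>14, a2: 16>11, a3: 12>7, a4: 18>9) and is removed.
For General Cole, a4 strictly dominates a1 on the remaining rows (Opt1: 9>6, Opt2: 7>4, Opt3: 19>14); eliminate a1.
General Cole's strategy a3 is strictly dominated by a2 (Opt1: 14>4, Opt2: 16>4, Opt3: 12>2) and is removed.
Among the remaining strategies, none is strictly dominated by another pure strategy of the same player, so the elimination stops.
Surviving strategies — General Rowe: {Opt1, Opt2, Opt3}; General Cole: {a2, a4}.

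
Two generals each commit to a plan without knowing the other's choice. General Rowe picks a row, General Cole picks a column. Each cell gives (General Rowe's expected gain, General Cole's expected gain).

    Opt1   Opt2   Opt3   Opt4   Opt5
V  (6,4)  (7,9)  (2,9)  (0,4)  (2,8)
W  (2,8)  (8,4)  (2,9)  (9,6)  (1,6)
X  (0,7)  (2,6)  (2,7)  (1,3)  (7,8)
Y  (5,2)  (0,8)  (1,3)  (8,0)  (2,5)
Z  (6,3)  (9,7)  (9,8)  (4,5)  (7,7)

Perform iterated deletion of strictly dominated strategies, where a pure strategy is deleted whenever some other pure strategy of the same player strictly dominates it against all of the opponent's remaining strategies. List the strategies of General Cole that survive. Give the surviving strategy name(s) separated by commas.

General Cole's strategy Opt4 is strictly dominated by Opt3 (V: 9>4, W: 9>6, X: 7>3, Y: 3>0, Z: 8>5) and is removed.
For General Rowe, Z strictly dominates W on the remaining columns (Opt1: 6>2, Opt2: 9>8, Opt3: 9>2, Opt5: 7>1); eliminate W.
Row Y is eliminated: Z beats it against every remaining column (Opt1: 6>5, Opt2: 9>0, Opt3: 9>1, Opt5: 7>2).
Column Opt1 is eliminated: Opt5 beats it against every remaining row (V: 8>4, X: 8>7, Z: 7>3).
Row V is eliminated: Z beats it against every remaining column (Opt2: 9>7, Opt3: 9>2, Opt5: 7>2).
Column Opt2 is eliminated: Opt3 beats it against every remaining row (X: 7>6, Z: 8>7).
Among the remaining strategies, none is strictly dominated by another pure strategy of the same player, so the elimination stops.
Surviving strategies — General Rowe: {X, Z}; General Cole: {Opt3, Opt5}.

Opt3, Opt5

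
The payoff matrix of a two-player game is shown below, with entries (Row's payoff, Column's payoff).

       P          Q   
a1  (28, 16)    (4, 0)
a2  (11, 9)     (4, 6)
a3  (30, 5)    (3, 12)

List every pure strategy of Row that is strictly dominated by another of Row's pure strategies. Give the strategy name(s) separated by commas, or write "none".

a1 is not dominated — it holds its own against a2 at P (28>11); a3 at Q (4>3).
a2 is not dominated — it holds its own against a1 at Q (4=4); a3 at Q (4>3).
a3 is not dominated — it holds its own against a1 at P (30>28); a2 at P (30>11).

none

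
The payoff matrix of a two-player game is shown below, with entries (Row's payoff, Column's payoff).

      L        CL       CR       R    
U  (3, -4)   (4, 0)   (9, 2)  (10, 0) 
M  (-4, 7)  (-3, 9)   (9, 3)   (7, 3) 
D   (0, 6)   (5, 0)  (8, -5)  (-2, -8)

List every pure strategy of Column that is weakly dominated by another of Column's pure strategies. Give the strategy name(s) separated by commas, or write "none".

L is not dominated — it holds its own against CL at D (6>0); CR at M (7>3); R at M (7>3).
CL: no other strategy beats it everywhere (L at U (0>-4); CR at M (9>3); R at M (9>3)).
CR is not dominated — it holds its own against L at U (2>-4); CL at U (2>0); R at U (2>0).
R is weakly dominated by CL (U: 0=0, M: 9>3, D: 0>-8).

R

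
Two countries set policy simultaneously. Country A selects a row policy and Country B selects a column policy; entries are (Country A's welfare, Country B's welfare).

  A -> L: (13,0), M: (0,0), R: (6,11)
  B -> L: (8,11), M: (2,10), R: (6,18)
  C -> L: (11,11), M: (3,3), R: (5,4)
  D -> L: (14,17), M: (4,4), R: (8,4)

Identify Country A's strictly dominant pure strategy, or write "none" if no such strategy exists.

D

D vs A: L: 14>13, M: 4>0, R: 8>6.
D vs B: L: 14>8, M: 4>2, R: 8>6.
D vs C: L: 14>11, M: 4>3, R: 8>5.
D strictly beats every other strategy against every opponent action, so it is strictly dominant.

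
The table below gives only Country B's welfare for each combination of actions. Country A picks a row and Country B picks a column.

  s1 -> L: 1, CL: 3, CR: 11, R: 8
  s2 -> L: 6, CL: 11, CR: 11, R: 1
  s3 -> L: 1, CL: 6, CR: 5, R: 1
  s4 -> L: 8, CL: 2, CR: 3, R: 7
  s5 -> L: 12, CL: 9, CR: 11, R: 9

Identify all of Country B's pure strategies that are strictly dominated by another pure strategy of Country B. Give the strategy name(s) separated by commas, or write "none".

none

L is not dominated — it holds its own against CL at s4 (8>2); CR at s4 (8>3); R at s2 (6>1).
CL: no other strategy beats it everywhere (L at s1 (3>1); CR at s2 (11=11); R at s2 (11>1)).
Nothing dominates CR: L at s1 (11>1); CL at s1 (11>3); R at s1 (11>8).
R: no other strategy beats it everywhere (L at s1 (8>1); CL at s1 (8>3); CR at s4 (7>3)).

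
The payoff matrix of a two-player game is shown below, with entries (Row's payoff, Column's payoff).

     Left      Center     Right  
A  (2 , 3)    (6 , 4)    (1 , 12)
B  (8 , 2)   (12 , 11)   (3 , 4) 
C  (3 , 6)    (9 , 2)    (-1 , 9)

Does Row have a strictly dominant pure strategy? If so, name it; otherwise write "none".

B vs A: Left: 8>2, Center: 12>6, Right: 3>1.
B vs C: Left: 8>3, Center: 12>9, Right: 3>-1.
B strictly beats every other strategy against every opponent action, so it is strictly dominant.

B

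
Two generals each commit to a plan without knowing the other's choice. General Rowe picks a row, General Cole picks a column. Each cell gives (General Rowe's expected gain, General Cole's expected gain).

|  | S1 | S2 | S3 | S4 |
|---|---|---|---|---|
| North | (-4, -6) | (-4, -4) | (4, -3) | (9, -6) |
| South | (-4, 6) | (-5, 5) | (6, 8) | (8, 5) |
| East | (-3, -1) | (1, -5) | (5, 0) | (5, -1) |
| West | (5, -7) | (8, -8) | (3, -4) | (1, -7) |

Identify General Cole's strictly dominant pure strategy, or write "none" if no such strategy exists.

S3

S3 vs S1: North: -3>-6, South: 8>6, East: 0>-1, West: -4>-7.
S3 vs S2: North: -3>-4, South: 8>5, East: 0>-5, West: -4>-8.
S3 vs S4: North: -3>-6, South: 8>5, East: 0>-1, West: -4>-7.
S3 strictly beats every other strategy against every opponent action, so it is strictly dominant.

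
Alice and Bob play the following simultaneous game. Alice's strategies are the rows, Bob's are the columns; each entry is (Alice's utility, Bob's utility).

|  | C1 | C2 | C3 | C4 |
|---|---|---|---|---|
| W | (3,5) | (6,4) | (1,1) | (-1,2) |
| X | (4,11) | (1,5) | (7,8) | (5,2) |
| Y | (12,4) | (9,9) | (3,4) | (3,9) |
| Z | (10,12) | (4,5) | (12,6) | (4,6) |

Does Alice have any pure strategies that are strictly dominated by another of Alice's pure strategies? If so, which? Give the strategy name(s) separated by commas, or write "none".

W is strictly dominated by Y (C1: 12>3, C2: 9>6, C3: 3>1, C4: 3>-1).
Nothing dominates X: W at C1 (4>3); Y at C3 (7>3); Z at C4 (5>4).
Y is not dominated — it holds its own against W at C1 (12>3); X at C1 (12>4); Z at C1 (12>10).
Z is not dominated — it holds its own against W at C1 (10>3); X at C1 (10>4); Y at C3 (12>3).

W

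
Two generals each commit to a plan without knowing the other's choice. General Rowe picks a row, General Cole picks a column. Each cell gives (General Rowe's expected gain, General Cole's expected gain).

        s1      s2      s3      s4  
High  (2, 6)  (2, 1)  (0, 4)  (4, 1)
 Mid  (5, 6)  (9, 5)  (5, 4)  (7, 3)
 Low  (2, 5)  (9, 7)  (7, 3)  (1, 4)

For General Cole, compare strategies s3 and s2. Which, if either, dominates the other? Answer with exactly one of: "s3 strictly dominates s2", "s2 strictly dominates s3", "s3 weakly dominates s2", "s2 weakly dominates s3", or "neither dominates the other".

neither dominates the other

Compare s3 to s2 across each choice by General Rowe: High: 4>1, Mid: 4<5, Low: 3<7.
s3 does better at High but worse at Mid, Low; neither strategy dominates the other.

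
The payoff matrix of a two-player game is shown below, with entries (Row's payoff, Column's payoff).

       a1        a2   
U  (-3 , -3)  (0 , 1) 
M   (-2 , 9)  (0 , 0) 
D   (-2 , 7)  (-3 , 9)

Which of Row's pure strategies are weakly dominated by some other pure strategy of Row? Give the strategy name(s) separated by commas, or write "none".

U is weakly dominated by M (a1: -2>-3, a2: 0=0).
M is not dominated — it holds its own against U at a1 (-2>-3); D at a2 (0>-3).
M weakly dominates D — a1: -2=-2, a2: 0>-3.

U, D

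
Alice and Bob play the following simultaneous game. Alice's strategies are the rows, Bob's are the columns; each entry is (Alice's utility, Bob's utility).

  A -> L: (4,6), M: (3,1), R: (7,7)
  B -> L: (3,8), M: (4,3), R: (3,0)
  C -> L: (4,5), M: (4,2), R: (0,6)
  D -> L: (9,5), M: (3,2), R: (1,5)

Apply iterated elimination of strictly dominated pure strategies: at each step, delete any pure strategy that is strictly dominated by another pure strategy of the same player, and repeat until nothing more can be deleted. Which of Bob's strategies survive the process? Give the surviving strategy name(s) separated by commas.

For Bob, L strictly dominates M on the remaining rows (A: 6>1, B: 8>3, C: 5>2, D: 5>2); eliminate M.
For Alice, A strictly dominates B on the remaining columns (L: 4>3, R: 7>3); eliminate B.
For Alice, D strictly dominates C on the remaining columns (L: 9>4, R: 1>0); eliminate C.
Among the remaining strategies, none is strictly dominated by another pure strategy of the same player, so the elimination stops.
Surviving strategies — Alice: {A, D}; Bob: {L, R}.

L, R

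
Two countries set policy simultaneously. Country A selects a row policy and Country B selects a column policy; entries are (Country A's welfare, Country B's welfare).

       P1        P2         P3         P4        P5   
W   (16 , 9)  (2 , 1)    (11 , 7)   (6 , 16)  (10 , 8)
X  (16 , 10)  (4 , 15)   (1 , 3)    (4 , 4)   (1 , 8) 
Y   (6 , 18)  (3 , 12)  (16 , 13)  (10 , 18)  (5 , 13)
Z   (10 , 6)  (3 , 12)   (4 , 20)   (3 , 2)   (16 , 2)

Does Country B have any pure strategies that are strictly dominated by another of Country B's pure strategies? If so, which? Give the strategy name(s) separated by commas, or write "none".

P5

P1: no other strategy beats it everywhere (P2 at W (9>1); P3 at W (9>7); P4 at X (10>4); P5 at W (9>8)).
P2 is not dominated — it holds its own against P1 at X (15>10); P3 at X (15>3); P4 at X (15>4); P5 at X (15>8).
Nothing dominates P3: P1 at Z (20>6); P2 at W (7>1); P4 at Z (20>2); P5 at Y (13=13).
Nothing dominates P4: P1 at W (16>9); P2 at W (16>1); P3 at W (16>7); P5 at W (16>8).
P1 strictly dominates P5 — W: 9>8, X: 10>8, Y: 18>13, Z: 6>2.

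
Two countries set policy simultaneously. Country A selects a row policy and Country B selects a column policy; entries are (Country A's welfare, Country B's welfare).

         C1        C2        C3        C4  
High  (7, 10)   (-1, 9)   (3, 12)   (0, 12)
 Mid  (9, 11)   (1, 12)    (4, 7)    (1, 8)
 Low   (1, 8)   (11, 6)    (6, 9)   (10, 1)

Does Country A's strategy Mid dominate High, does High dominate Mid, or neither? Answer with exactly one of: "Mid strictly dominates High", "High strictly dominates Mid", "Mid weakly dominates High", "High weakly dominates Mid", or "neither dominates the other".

Mid strictly dominates High

Mid's payoffs vs High's, by Country B's action — C1: 9>7, C2: 1>-1, C3: 4>3, C4: 1>0.
Every comparison favours Mid, so Mid strictly dominates High.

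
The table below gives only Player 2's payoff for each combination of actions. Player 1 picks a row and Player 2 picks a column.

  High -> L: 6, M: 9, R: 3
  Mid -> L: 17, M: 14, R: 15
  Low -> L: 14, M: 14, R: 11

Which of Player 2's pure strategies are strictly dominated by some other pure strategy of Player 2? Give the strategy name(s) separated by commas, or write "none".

L is not dominated — it holds its own against M at Mid (17>14); R at High (6>3).
M is not dominated — it holds its own against L at High (9>6); R at High (9>3).
R is strictly dominated by L (High: 6>3, Mid: 17>15, Low: 14>11).

R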